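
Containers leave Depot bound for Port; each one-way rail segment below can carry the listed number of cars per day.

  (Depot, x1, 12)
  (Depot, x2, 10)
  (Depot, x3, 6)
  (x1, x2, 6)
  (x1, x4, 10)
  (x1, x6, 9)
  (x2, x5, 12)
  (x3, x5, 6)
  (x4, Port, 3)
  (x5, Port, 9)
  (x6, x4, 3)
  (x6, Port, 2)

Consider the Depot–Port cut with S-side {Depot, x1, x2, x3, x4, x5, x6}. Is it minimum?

Yes — it is a minimum cut (capacity 14).

Given cut capacity: 3 + 9 + 2 = 14.
Augment Depot→x1→x4→Port: bottleneck 3, flow now 3.
Augment Depot→x1→x6→Port: bottleneck 2, flow now 5.
Augment Depot→x2→x5→Port: bottleneck 9, flow now 14.
No augmenting path remains; maximum flow = 14.
Cut capacity 14 equals the max flow, so it is a minimum cut.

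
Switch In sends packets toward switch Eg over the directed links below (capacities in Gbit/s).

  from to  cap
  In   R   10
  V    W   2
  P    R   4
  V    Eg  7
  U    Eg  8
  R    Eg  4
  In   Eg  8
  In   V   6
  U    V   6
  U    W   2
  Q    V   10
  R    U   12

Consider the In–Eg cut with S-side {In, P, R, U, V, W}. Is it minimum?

No — its capacity is 27, but the minimum cut has capacity 24.

Given cut capacity: 8 + 4 + 8 + 7 = 27.
Augment In→Eg: bottleneck 8, flow now 8.
Augment In→R→Eg: bottleneck 4, flow now 12.
Augment In→V→Eg: bottleneck 6, flow now 18.
Augment In→R→U→Eg: bottleneck 6, flow now 24.
No augmenting path remains; maximum flow = 24.
In the residual graph, reachable from In: {In}.
Min-cut edges: In→R (10), In→V (6), In→Eg (8); capacity 10 + 6 + 8 = 24.
Cut capacity 27 exceeds the max flow 24, so it is not minimum.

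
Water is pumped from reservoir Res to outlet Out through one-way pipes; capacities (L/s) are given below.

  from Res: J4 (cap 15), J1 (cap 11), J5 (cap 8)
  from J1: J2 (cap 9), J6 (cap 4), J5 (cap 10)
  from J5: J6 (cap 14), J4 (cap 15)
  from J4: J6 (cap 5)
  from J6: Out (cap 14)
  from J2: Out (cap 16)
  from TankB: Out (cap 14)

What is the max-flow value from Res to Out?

23

Augment Res→J1→J6→Out: bottleneck 4, flow now 4.
Augment Res→J1→J2→Out: bottleneck 7, flow now 11.
Augment Res→J5→J6→Out: bottleneck 8, flow now 19.
Augment Res→J4→J6→Out: bottleneck 2, flow now 21.
Augment Res→J4→J6→J1→J2→Out: bottleneck 2, flow now 23. (uses reverse residual edge)
No augmenting path remains; maximum flow = 23.
In the residual graph, reachable from Res: {Res, J1, J5, J4, J6}.
Min-cut edges: J1→J2 (9), J6→Out (14); capacity 9 + 14 = 23.
This cut is saturated, so no flow can exceed 23.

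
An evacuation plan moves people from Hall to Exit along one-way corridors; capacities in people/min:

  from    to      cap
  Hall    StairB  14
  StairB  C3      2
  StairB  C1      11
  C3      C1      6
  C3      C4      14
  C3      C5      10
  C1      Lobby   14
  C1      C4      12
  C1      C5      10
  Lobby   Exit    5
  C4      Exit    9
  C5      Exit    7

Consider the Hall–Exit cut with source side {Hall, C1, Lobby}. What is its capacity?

Edges leaving {Hall, C1, Lobby}: Hall→StairB (14), C1→C4 (12), C1→C5 (10), Lobby→Exit (5).
Cut capacity = 14 + 12 + 10 + 5 = 41.

41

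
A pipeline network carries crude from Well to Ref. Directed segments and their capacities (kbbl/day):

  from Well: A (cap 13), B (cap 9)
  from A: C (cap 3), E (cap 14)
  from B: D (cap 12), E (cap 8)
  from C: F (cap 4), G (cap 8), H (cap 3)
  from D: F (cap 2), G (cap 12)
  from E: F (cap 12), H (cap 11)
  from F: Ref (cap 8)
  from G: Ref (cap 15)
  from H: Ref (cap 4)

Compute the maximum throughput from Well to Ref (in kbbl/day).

Augment Well→A→C→F→Ref: bottleneck 3, flow now 3.
Augment Well→A→E→F→Ref: bottleneck 5, flow now 8.
Augment Well→A→E→H→Ref: bottleneck 4, flow now 12.
Augment Well→B→D→G→Ref: bottleneck 9, flow now 21.
Augment Well→A→E→F→C→G→Ref: bottleneck 1, flow now 22. (uses reverse residual edge)
No augmenting path remains; maximum flow = 22.
In the residual graph, reachable from Well: {Well}.
Min-cut edges: Well→A (13), Well→B (9); capacity 13 + 9 = 22.
This cut is saturated, so no flow can exceed 22.

22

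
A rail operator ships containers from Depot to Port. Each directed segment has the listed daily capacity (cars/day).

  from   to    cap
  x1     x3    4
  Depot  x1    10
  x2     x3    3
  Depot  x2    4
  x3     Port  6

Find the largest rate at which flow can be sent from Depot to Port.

6

Augment Depot→x1→x3→Port: bottleneck 4, flow now 4.
Augment Depot→x2→x3→Port: bottleneck 2, flow now 6.
No augmenting path remains; maximum flow = 6.
In the residual graph, reachable from Depot: {Depot, x1, x2, x3}.
Min-cut edges: x3→Port (6); capacity 6 = 6.
This cut is saturated, so no flow can exceed 6.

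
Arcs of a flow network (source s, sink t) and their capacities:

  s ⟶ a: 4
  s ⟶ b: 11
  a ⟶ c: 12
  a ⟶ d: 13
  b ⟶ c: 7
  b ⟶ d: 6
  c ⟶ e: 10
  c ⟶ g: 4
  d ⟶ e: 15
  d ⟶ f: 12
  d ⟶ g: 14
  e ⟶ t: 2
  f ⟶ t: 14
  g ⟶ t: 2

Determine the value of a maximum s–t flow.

Augment s→a→c→e→t: bottleneck 2, flow now 2.
Augment s→a→c→g→t: bottleneck 2, flow now 4.
Augment s→b→d→f→t: bottleneck 6, flow now 10.
Augment s→b→c→a→d→f→t: bottleneck 4, flow now 14. (uses reverse residual edge)
No augmenting path remains; maximum flow = 14.
In the residual graph, reachable from s: {s, b, c, e, g}.
Min-cut edges: s→a (4), b→d (6), e→t (2), g→t (2); capacity 4 + 6 + 2 + 2 = 14.
This cut is saturated, so no flow can exceed 14.

14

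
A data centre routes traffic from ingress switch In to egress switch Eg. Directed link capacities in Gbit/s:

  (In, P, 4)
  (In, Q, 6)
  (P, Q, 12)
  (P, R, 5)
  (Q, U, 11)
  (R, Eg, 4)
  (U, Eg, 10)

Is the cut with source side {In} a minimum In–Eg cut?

Given cut capacity: 4 + 6 = 10.
Augment In→P→R→Eg: bottleneck 4, flow now 4.
Augment In→Q→U→Eg: bottleneck 6, flow now 10.
No augmenting path remains; maximum flow = 10.
Cut capacity 10 equals the max flow, so it is a minimum cut.

Yes — it is a minimum cut (capacity 10).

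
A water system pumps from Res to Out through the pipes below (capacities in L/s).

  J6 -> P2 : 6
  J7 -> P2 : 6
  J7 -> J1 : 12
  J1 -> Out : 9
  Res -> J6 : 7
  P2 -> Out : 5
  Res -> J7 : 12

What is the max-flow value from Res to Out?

14

Augment Res→J7→P2→Out: bottleneck 5, flow now 5.
Augment Res→J7→J1→Out: bottleneck 7, flow now 12.
Augment Res→J6→P2→J7→J1→Out: bottleneck 2, flow now 14. (uses reverse residual edge)
No augmenting path remains; maximum flow = 14.
In the residual graph, reachable from Res: {Res, J7, J6, P2, J1}.
Min-cut edges: P2→Out (5), J1→Out (9); capacity 5 + 9 = 14.
This cut is saturated, so no flow can exceed 14.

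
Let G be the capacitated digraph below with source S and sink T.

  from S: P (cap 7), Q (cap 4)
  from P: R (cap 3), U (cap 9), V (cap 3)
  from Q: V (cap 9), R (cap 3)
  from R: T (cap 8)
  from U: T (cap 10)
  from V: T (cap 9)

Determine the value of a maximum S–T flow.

Augment S→P→R→T: bottleneck 3, flow now 3.
Augment S→P→U→T: bottleneck 4, flow now 7.
Augment S→Q→R→T: bottleneck 3, flow now 10.
Augment S→Q→V→T: bottleneck 1, flow now 11.
No augmenting path remains; maximum flow = 11.
In the residual graph, reachable from S: {S}.
Min-cut edges: S→P (7), S→Q (4); capacity 7 + 4 = 11.
This cut is saturated, so no flow can exceed 11.

11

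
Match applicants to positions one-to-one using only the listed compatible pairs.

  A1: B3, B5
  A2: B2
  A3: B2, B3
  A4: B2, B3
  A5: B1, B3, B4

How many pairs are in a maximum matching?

4

Unit-capacity flow: source→left, listed edges, right→sink; max matching = max flow.
Augmenting path A1→B3 (+1); matched 1.
Augmenting path A2→B2 (+1); matched 2.
Augmenting path A5→B1 (+1); matched 3.
Augmenting path A3→B3→A1→B5 (+1); matched 4.
No augmenting path remains; maximum matching = 4.
König certificate: {A1, A5, B2, B3} is a vertex cover of size 4 (every listed pair touches it), so no matching can be larger.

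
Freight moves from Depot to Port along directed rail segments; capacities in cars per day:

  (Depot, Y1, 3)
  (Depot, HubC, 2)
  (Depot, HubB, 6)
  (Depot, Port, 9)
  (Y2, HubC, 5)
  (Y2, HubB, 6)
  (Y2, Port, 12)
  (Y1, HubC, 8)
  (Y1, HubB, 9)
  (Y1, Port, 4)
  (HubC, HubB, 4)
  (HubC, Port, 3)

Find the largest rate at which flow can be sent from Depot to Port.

14

Augment Depot→Port: bottleneck 9, flow now 9.
Augment Depot→Y1→Port: bottleneck 3, flow now 12.
Augment Depot→HubC→Port: bottleneck 2, flow now 14.
No augmenting path remains; maximum flow = 14.
In the residual graph, reachable from Depot: {Depot, HubB}.
Min-cut edges: Depot→Y1 (3), Depot→HubC (2), Depot→Port (9); capacity 3 + 2 + 9 = 14.
This cut is saturated, so no flow can exceed 14.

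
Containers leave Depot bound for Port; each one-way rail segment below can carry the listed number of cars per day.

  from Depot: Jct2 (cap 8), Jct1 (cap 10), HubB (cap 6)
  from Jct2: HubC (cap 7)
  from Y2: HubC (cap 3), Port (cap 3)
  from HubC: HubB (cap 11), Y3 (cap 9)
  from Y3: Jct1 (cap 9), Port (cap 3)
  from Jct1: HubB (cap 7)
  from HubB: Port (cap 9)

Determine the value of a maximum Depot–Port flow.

Augment Depot→HubB→Port: bottleneck 6, flow now 6.
Augment Depot→Jct1→HubB→Port: bottleneck 3, flow now 9.
Augment Depot→Jct2→HubC→Y3→Port: bottleneck 3, flow now 12.
No augmenting path remains; maximum flow = 12.
In the residual graph, reachable from Depot: {Depot, Jct2, HubC, Y3, Jct1, HubB}.
Min-cut edges: Y3→Port (3), HubB→Port (9); capacity 3 + 9 = 12.
This cut is saturated, so no flow can exceed 12.

12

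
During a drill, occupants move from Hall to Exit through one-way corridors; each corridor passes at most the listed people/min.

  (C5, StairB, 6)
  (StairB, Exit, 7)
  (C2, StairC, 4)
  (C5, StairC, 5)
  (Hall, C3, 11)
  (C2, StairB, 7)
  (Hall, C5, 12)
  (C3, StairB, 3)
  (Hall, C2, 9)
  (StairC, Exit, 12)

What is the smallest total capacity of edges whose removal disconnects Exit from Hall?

Augment Hall→C5→StairC→Exit: bottleneck 5, flow now 5.
Augment Hall→C5→StairB→Exit: bottleneck 6, flow now 11.
Augment Hall→C3→StairB→Exit: bottleneck 1, flow now 12.
Augment Hall→C2→StairC→Exit: bottleneck 4, flow now 16.
No augmenting path remains; maximum flow = 16.
By max-flow min-cut, the minimum cut capacity equals the max flow.
In the residual graph, reachable from Hall: {Hall, C5, C3, C2, StairB}.
Min-cut edges: C5→StairC (5), C2→StairC (4), StairB→Exit (7); capacity 5 + 4 + 7 = 16.

16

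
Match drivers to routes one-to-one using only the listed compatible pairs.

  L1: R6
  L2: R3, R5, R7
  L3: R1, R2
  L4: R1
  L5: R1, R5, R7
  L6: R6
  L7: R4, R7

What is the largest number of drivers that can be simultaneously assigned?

6

Unit-capacity flow: source→left, listed edges, right→sink; max matching = max flow.
Augmenting path L1→R6 (+1); matched 1.
Augmenting path L2→R3 (+1); matched 2.
Augmenting path L3→R1 (+1); matched 3.
Augmenting path L5→R5 (+1); matched 4.
Augmenting path L7→R4 (+1); matched 5.
Augmenting path L4→R1→L3→R2 (+1); matched 6.
No augmenting path remains; maximum matching = 6.
König certificate: {L2, L3, L4, L5, L7, R6} is a vertex cover of size 6 (every listed pair touches it), so no matching can be larger.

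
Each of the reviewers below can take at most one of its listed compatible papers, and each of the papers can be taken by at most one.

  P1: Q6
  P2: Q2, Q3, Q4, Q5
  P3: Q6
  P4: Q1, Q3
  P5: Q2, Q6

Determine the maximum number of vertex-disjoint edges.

Unit-capacity flow: source→left, listed edges, right→sink; max matching = max flow.
Augmenting path P1→Q6 (+1); matched 1.
Augmenting path P2→Q2 (+1); matched 2.
Augmenting path P4→Q1 (+1); matched 3.
Augmenting path P5→Q2→P2→Q3 (+1); matched 4.
No augmenting path remains; maximum matching = 4.
König certificate: {P2, P4, P5, Q6} is a vertex cover of size 4 (every listed pair touches it), so no matching can be larger.

4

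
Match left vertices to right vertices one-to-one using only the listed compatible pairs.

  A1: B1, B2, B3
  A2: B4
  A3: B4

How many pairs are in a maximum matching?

Unit-capacity flow: source→left, listed edges, right→sink; max matching = max flow.
Augmenting path A1→B1 (+1); matched 1.
Augmenting path A2→B4 (+1); matched 2.
No augmenting path remains; maximum matching = 2.
König certificate: {A1, B4} is a vertex cover of size 2 (every listed pair touches it), so no matching can be larger.

2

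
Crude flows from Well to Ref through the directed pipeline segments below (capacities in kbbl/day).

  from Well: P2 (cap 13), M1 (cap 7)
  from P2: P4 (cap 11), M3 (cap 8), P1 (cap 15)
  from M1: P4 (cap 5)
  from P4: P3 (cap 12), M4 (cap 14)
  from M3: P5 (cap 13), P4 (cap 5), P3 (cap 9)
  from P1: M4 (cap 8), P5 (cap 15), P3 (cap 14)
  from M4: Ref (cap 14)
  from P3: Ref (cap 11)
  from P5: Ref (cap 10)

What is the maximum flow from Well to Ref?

18

Augment Well→P2→P4→M4→Ref: bottleneck 11, flow now 11.
Augment Well→P2→M3→P3→Ref: bottleneck 2, flow now 13.
Augment Well→M1→P4→M4→Ref: bottleneck 3, flow now 16.
Augment Well→M1→P4→P3→Ref: bottleneck 2, flow now 18.
No augmenting path remains; maximum flow = 18.
In the residual graph, reachable from Well: {Well, M1}.
Min-cut edges: Well→P2 (13), M1→P4 (5); capacity 13 + 5 = 18.
This cut is saturated, so no flow can exceed 18.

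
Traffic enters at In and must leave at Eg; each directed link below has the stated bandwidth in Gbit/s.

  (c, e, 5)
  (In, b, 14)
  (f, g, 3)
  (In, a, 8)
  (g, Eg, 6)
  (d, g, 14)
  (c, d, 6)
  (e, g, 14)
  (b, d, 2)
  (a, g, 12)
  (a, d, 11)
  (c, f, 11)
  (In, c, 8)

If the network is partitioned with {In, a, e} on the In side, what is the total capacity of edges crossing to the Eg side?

Edges leaving {In, a, e}: In→b (14), In→c (8), a→d (11), a→g (12), e→g (14).
Cut capacity = 14 + 8 + 11 + 12 + 14 = 59.

59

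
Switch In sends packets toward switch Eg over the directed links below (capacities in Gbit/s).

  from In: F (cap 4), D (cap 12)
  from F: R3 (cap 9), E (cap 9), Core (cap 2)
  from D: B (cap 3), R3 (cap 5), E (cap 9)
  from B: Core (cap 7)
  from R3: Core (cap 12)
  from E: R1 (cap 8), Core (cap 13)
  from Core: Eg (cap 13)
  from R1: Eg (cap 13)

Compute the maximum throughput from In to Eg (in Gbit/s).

Augment In→F→Core→Eg: bottleneck 2, flow now 2.
Augment In→F→R3→Core→Eg: bottleneck 2, flow now 4.
Augment In→D→B→Core→Eg: bottleneck 3, flow now 7.
Augment In→D→R3→Core→Eg: bottleneck 5, flow now 12.
Augment In→D→E→Core→Eg: bottleneck 1, flow now 13.
Augment In→D→E→R1→Eg: bottleneck 3, flow now 16.
No augmenting path remains; maximum flow = 16.
In the residual graph, reachable from In: {In}.
Min-cut edges: In→F (4), In→D (12); capacity 4 + 12 = 16.
This cut is saturated, so no flow can exceed 16.

16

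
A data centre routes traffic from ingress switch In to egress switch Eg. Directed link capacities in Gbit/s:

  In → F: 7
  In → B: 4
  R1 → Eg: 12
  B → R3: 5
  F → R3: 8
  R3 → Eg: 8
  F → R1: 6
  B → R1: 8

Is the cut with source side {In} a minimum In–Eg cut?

Given cut capacity: 7 + 4 = 11.
Augment In→F→R1→Eg: bottleneck 6, flow now 6.
Augment In→F→R3→Eg: bottleneck 1, flow now 7.
Augment In→B→R1→Eg: bottleneck 4, flow now 11.
No augmenting path remains; maximum flow = 11.
Cut capacity 11 equals the max flow, so it is a minimum cut.

Yes — it is a minimum cut (capacity 11).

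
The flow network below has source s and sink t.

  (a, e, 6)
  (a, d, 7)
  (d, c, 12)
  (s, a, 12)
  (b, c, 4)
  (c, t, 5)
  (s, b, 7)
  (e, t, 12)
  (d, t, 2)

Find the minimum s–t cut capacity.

Augment s→a→d→t: bottleneck 2, flow now 2.
Augment s→a→e→t: bottleneck 6, flow now 8.
Augment s→b→c→t: bottleneck 4, flow now 12.
Augment s→a→d→c→t: bottleneck 1, flow now 13.
No augmenting path remains; maximum flow = 13.
By max-flow min-cut, the minimum cut capacity equals the max flow.
In the residual graph, reachable from s: {s, a, b, c, d}.
Min-cut edges: a→e (6), c→t (5), d→t (2); capacity 6 + 5 + 2 = 13.

13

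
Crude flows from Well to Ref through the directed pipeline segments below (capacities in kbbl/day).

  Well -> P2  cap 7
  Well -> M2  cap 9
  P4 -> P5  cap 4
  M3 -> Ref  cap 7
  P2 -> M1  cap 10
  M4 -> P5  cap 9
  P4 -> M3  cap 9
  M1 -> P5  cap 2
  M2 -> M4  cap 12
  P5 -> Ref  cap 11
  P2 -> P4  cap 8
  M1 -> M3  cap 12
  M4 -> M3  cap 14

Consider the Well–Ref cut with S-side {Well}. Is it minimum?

Given cut capacity: 7 + 9 = 16.
Augment Well→P2→M1→P5→Ref: bottleneck 2, flow now 2.
Augment Well→P2→M1→M3→Ref: bottleneck 5, flow now 7.
Augment Well→M2→M4→P5→Ref: bottleneck 9, flow now 16.
No augmenting path remains; maximum flow = 16.
Cut capacity 16 equals the max flow, so it is a minimum cut.

Yes — it is a minimum cut (capacity 16).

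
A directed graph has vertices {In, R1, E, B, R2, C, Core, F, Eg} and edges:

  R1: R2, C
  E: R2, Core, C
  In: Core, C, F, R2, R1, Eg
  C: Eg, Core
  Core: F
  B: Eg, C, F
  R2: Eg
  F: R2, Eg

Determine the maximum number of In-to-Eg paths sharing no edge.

Assign every edge capacity 1; by Menger, the answer equals the max flow.
Path In→Eg (+1); total 1.
Path In→R2→Eg (+1); total 2.
Path In→C→Eg (+1); total 3.
Path In→F→Eg (+1); total 4.
No residual In→Eg path; max flow = 4.
Certifying cut of size 4: {C→Eg, F→Eg, In→Eg, R2→Eg}.

4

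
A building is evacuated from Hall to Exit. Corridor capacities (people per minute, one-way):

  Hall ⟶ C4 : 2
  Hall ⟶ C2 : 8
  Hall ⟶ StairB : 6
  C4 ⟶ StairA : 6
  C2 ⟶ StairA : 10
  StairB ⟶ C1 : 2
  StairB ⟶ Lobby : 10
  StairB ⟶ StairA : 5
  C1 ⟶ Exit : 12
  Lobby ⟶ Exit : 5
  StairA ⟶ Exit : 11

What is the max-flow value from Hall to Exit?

Augment Hall→C4→StairA→Exit: bottleneck 2, flow now 2.
Augment Hall→C2→StairA→Exit: bottleneck 8, flow now 10.
Augment Hall→StairB→C1→Exit: bottleneck 2, flow now 12.
Augment Hall→StairB→Lobby→Exit: bottleneck 4, flow now 16.
No augmenting path remains; maximum flow = 16.
In the residual graph, reachable from Hall: {Hall}.
Min-cut edges: Hall→C4 (2), Hall→C2 (8), Hall→StairB (6); capacity 2 + 8 + 6 = 16.
This cut is saturated, so no flow can exceed 16.

16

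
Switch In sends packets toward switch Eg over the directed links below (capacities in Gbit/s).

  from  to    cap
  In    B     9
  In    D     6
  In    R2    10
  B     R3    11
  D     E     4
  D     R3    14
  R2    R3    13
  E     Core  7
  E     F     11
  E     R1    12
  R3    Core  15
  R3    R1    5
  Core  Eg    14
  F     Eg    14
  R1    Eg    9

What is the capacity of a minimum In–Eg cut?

Augment In→B→R3→Core→Eg: bottleneck 9, flow now 9.
Augment In→D→E→Core→Eg: bottleneck 4, flow now 13.
Augment In→D→R3→Core→Eg: bottleneck 1, flow now 14.
Augment In→D→R3→R1→Eg: bottleneck 1, flow now 15.
Augment In→R2→R3→R1→Eg: bottleneck 4, flow now 19.
Augment In→R2→R3→Core→E→F→Eg: bottleneck 4, flow now 23. (uses reverse residual edge)
No augmenting path remains; maximum flow = 23.
By max-flow min-cut, the minimum cut capacity equals the max flow.
In the residual graph, reachable from In: {In, B, D, R2, R3, Core}.
Min-cut edges: D→E (4), R3→R1 (5), Core→Eg (14); capacity 4 + 5 + 14 = 23.

23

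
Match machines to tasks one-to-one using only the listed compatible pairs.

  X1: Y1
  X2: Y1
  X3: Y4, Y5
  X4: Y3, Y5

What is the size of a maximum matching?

3

Unit-capacity flow: source→left, listed edges, right→sink; max matching = max flow.
Augmenting path X1→Y1 (+1); matched 1.
Augmenting path X3→Y4 (+1); matched 2.
Augmenting path X4→Y3 (+1); matched 3.
No augmenting path remains; maximum matching = 3.
König certificate: {X3, X4, Y1} is a vertex cover of size 3 (every listed pair touches it), so no matching can be larger.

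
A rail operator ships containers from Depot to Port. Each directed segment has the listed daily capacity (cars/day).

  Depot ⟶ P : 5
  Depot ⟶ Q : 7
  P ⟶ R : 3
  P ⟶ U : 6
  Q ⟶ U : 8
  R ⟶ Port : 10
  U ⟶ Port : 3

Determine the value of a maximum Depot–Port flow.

Augment Depot→P→R→Port: bottleneck 3, flow now 3.
Augment Depot→P→U→Port: bottleneck 2, flow now 5.
Augment Depot→Q→U→Port: bottleneck 1, flow now 6.
No augmenting path remains; maximum flow = 6.
In the residual graph, reachable from Depot: {Depot, P, Q, U}.
Min-cut edges: P→R (3), U→Port (3); capacity 3 + 3 = 6.
This cut is saturated, so no flow can exceed 6.

6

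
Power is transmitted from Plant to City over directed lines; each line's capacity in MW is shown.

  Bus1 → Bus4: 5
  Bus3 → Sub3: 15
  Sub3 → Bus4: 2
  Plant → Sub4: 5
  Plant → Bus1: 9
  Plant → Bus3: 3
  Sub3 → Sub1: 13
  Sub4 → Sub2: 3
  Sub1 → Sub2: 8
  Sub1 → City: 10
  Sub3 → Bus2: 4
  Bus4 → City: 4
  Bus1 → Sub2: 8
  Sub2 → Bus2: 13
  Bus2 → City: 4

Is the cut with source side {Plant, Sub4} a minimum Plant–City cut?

Given cut capacity: 3 + 9 + 3 = 15.
Augment Plant→Bus1→Bus4→City: bottleneck 4, flow now 4.
Augment Plant→Bus3→Sub3→Bus2→City: bottleneck 3, flow now 7.
Augment Plant→Bus1→Sub2→Bus2→City: bottleneck 1, flow now 8.
Augment Plant→Bus1→Sub2→Bus2→Sub3→Sub1→City: bottleneck 3, flow now 11. (uses reverse residual edge)
No augmenting path remains; maximum flow = 11.
In the residual graph, reachable from Plant: {Plant, Bus1, Sub4, Sub2, Bus2, Bus4}.
Min-cut edges: Plant→Bus3 (3), Bus2→City (4), Bus4→City (4); capacity 3 + 4 + 4 = 11.
Cut capacity 15 exceeds the max flow 11, so it is not minimum.

No — its capacity is 15, but the minimum cut has capacity 11.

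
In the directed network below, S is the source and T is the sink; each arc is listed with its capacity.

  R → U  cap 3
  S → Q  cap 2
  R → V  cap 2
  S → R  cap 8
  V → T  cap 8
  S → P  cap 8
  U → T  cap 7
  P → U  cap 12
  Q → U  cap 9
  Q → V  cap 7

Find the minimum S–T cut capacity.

11

Augment S→P→U→T: bottleneck 7, flow now 7.
Augment S→Q→V→T: bottleneck 2, flow now 9.
Augment S→R→V→T: bottleneck 2, flow now 11.
No augmenting path remains; maximum flow = 11.
By max-flow min-cut, the minimum cut capacity equals the max flow.
In the residual graph, reachable from S: {S, P, R, U}.
Min-cut edges: S→Q (2), R→V (2), U→T (7); capacity 2 + 2 + 7 = 11.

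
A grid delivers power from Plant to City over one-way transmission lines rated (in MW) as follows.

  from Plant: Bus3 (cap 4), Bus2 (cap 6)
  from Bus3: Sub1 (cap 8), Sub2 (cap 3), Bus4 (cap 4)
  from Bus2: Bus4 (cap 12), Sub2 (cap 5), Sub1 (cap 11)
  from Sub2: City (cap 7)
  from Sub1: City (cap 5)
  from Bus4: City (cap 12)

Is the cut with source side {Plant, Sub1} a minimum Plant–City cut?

Given cut capacity: 4 + 6 + 5 = 15.
Augment Plant→Bus3→Sub2→City: bottleneck 3, flow now 3.
Augment Plant→Bus3→Sub1→City: bottleneck 1, flow now 4.
Augment Plant→Bus2→Sub2→City: bottleneck 4, flow now 8.
Augment Plant→Bus2→Sub1→City: bottleneck 2, flow now 10.
No augmenting path remains; maximum flow = 10.
In the residual graph, reachable from Plant: {Plant}.
Min-cut edges: Plant→Bus3 (4), Plant→Bus2 (6); capacity 4 + 6 = 10.
Cut capacity 15 exceeds the max flow 10, so it is not minimum.

No — its capacity is 15, but the minimum cut has capacity 10.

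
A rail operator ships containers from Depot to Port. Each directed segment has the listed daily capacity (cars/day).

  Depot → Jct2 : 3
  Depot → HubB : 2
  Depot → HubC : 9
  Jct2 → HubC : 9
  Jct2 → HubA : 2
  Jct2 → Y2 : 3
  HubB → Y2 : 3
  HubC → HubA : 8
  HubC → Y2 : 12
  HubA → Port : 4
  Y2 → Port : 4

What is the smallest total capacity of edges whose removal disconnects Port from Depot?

Augment Depot→Jct2→HubA→Port: bottleneck 2, flow now 2.
Augment Depot→Jct2→Y2→Port: bottleneck 1, flow now 3.
Augment Depot→HubB→Y2→Port: bottleneck 2, flow now 5.
Augment Depot→HubC→HubA→Port: bottleneck 2, flow now 7.
Augment Depot→HubC→Y2→Port: bottleneck 1, flow now 8.
No augmenting path remains; maximum flow = 8.
By max-flow min-cut, the minimum cut capacity equals the max flow.
In the residual graph, reachable from Depot: {Depot, Jct2, HubB, HubC, HubA, Y2}.
Min-cut edges: HubA→Port (4), Y2→Port (4); capacity 4 + 4 = 8.

8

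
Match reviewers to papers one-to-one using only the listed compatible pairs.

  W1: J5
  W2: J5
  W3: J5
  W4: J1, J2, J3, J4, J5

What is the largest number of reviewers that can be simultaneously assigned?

Unit-capacity flow: source→left, listed edges, right→sink; max matching = max flow.
Augmenting path W1→J5 (+1); matched 1.
Augmenting path W4→J1 (+1); matched 2.
No augmenting path remains; maximum matching = 2.
König certificate: {W4, J5} is a vertex cover of size 2 (every listed pair touches it), so no matching can be larger.

2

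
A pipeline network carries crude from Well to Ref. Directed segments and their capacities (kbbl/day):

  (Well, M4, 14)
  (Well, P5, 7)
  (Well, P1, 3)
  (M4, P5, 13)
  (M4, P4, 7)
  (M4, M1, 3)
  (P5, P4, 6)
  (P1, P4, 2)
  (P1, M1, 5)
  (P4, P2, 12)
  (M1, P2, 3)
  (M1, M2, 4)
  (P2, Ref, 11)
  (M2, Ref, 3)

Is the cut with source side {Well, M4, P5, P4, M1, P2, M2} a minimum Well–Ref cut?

No — its capacity is 17, but the minimum cut has capacity 14.

Given cut capacity: 3 + 11 + 3 = 17.
Augment Well→M4→P4→P2→Ref: bottleneck 7, flow now 7.
Augment Well→M4→M1→P2→Ref: bottleneck 3, flow now 10.
Augment Well→P5→P4→P2→Ref: bottleneck 1, flow now 11.
Augment Well→P1→M1→M2→Ref: bottleneck 3, flow now 14.
No augmenting path remains; maximum flow = 14.
In the residual graph, reachable from Well: {Well, M4, P5, P1, P4, M1, P2, M2}.
Min-cut edges: P2→Ref (11), M2→Ref (3); capacity 11 + 3 = 14.
Cut capacity 17 exceeds the max flow 14, so it is not minimum.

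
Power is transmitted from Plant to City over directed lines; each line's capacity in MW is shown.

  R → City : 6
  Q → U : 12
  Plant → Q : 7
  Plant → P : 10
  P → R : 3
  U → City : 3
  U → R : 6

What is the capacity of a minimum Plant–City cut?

9

Augment Plant→P→R→City: bottleneck 3, flow now 3.
Augment Plant→Q→U→City: bottleneck 3, flow now 6.
Augment Plant→Q→U→R→City: bottleneck 3, flow now 9.
No augmenting path remains; maximum flow = 9.
By max-flow min-cut, the minimum cut capacity equals the max flow.
In the residual graph, reachable from Plant: {Plant, P, Q, R, U}.
Min-cut edges: R→City (6), U→City (3); capacity 6 + 3 = 9.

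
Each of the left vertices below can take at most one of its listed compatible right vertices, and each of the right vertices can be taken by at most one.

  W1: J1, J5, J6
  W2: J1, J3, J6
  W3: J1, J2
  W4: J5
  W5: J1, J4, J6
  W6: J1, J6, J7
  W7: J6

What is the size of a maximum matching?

7

Unit-capacity flow: source→left, listed edges, right→sink; max matching = max flow.
Augmenting path W1→J1 (+1); matched 1.
Augmenting path W2→J3 (+1); matched 2.
Augmenting path W3→J2 (+1); matched 3.
Augmenting path W4→J5 (+1); matched 4.
Augmenting path W5→J4 (+1); matched 5.
Augmenting path W6→J6 (+1); matched 6.
Augmenting path W7→J6→W6→J7 (+1); matched 7.
No augmenting path remains; maximum matching = 7.
König certificate: {W1, W2, W3, W4, W5, W6, W7} is a vertex cover of size 7 (every listed pair touches it), so no matching can be larger.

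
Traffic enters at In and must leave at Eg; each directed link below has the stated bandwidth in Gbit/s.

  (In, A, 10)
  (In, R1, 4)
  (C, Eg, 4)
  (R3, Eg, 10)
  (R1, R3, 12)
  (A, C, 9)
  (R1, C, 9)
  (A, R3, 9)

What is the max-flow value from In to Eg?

Augment In→A→C→Eg: bottleneck 4, flow now 4.
Augment In→A→R3→Eg: bottleneck 6, flow now 10.
Augment In→R1→R3→Eg: bottleneck 4, flow now 14.
No augmenting path remains; maximum flow = 14.
In the residual graph, reachable from In: {In}.
Min-cut edges: In→A (10), In→R1 (4); capacity 10 + 4 = 14.
This cut is saturated, so no flow can exceed 14.

14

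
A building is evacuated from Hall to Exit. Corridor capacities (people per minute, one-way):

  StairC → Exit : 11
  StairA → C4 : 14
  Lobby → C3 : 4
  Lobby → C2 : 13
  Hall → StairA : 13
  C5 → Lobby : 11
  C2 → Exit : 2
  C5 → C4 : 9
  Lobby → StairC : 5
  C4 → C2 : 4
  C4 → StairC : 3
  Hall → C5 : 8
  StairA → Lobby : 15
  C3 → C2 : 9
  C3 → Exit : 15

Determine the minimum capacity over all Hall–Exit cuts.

Augment Hall→StairA→Lobby→C3→Exit: bottleneck 4, flow now 4.
Augment Hall→StairA→Lobby→StairC→Exit: bottleneck 5, flow now 9.
Augment Hall→StairA→Lobby→C2→Exit: bottleneck 2, flow now 11.
Augment Hall→StairA→C4→StairC→Exit: bottleneck 2, flow now 13.
Augment Hall→C5→C4→StairC→Exit: bottleneck 1, flow now 14.
No augmenting path remains; maximum flow = 14.
By max-flow min-cut, the minimum cut capacity equals the max flow.
In the residual graph, reachable from Hall: {Hall, StairA, C5, Lobby, C4, C2}.
Min-cut edges: Lobby→C3 (4), Lobby→StairC (5), C4→StairC (3), C2→Exit (2); capacity 4 + 5 + 3 + 2 = 14.

14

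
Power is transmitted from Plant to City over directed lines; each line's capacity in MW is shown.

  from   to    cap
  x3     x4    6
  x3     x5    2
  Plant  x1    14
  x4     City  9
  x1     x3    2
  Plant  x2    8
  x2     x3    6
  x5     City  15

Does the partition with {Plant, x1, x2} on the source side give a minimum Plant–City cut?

Yes — it is a minimum cut (capacity 8).

Given cut capacity: 2 + 6 = 8.
Augment Plant→x1→x3→x4→City: bottleneck 2, flow now 2.
Augment Plant→x2→x3→x4→City: bottleneck 4, flow now 6.
Augment Plant→x2→x3→x5→City: bottleneck 2, flow now 8.
No augmenting path remains; maximum flow = 8.
Cut capacity 8 equals the max flow, so it is a minimum cut.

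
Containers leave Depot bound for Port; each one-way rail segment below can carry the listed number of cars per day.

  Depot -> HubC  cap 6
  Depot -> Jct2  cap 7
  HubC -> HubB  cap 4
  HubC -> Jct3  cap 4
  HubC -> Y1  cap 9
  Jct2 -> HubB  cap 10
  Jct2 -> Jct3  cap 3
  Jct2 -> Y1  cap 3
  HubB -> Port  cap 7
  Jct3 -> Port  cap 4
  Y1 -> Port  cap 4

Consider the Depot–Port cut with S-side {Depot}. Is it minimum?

Yes — it is a minimum cut (capacity 13).

Given cut capacity: 6 + 7 = 13.
Augment Depot→HubC→HubB→Port: bottleneck 4, flow now 4.
Augment Depot→HubC→Jct3→Port: bottleneck 2, flow now 6.
Augment Depot→Jct2→HubB→Port: bottleneck 3, flow now 9.
Augment Depot→Jct2→Jct3→Port: bottleneck 2, flow now 11.
Augment Depot→Jct2→Y1→Port: bottleneck 2, flow now 13.
No augmenting path remains; maximum flow = 13.
Cut capacity 13 equals the max flow, so it is a minimum cut.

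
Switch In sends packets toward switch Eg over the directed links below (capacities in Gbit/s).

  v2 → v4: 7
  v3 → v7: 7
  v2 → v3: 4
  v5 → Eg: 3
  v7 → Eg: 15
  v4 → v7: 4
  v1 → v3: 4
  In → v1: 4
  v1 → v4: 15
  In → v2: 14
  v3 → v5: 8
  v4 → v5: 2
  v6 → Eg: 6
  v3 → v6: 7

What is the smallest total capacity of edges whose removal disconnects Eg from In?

Augment In→v1→v3→v5→Eg: bottleneck 3, flow now 3.
Augment In→v1→v3→v6→Eg: bottleneck 1, flow now 4.
Augment In→v2→v3→v6→Eg: bottleneck 4, flow now 8.
Augment In→v2→v4→v7→Eg: bottleneck 4, flow now 12.
Augment In→v2→v4→v5→v3→v6→Eg: bottleneck 1, flow now 13. (uses reverse residual edge)
Augment In→v2→v4→v5→v3→v7→Eg: bottleneck 1, flow now 14. (uses reverse residual edge)
No augmenting path remains; maximum flow = 14.
By max-flow min-cut, the minimum cut capacity equals the max flow.
In the residual graph, reachable from In: {In, v2, v4}.
Min-cut edges: In→v1 (4), v2→v3 (4), v4→v5 (2), v4→v7 (4); capacity 4 + 4 + 2 + 4 = 14.

14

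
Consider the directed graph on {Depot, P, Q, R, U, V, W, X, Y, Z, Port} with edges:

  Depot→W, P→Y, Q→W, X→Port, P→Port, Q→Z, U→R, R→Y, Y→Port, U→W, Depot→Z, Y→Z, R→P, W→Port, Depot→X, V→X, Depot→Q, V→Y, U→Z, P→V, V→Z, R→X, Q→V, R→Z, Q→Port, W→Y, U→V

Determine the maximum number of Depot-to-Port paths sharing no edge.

3

Assign every edge capacity 1; by Menger, the answer equals the max flow.
Path Depot→Q→Port (+1); total 1.
Path Depot→W→Port (+1); total 2.
Path Depot→X→Port (+1); total 3.
No residual Depot→Port path; max flow = 3.
Certifying cut of size 3: {Depot→Q, Depot→W, Depot→X}.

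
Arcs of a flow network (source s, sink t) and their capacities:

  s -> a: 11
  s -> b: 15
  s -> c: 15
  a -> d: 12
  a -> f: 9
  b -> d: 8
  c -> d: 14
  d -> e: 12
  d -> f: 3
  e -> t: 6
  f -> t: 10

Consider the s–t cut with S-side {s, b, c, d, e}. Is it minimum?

Given cut capacity: 11 + 3 + 6 = 20.
Augment s→a→f→t: bottleneck 9, flow now 9.
Augment s→a→d→e→t: bottleneck 2, flow now 11.
Augment s→b→d→e→t: bottleneck 4, flow now 15.
Augment s→b→d→f→t: bottleneck 1, flow now 16.
No augmenting path remains; maximum flow = 16.
In the residual graph, reachable from s: {s, a, b, c, d, e, f}.
Min-cut edges: e→t (6), f→t (10); capacity 6 + 10 = 16.
Cut capacity 20 exceeds the max flow 16, so it is not minimum.

No — its capacity is 20, but the minimum cut has capacity 16.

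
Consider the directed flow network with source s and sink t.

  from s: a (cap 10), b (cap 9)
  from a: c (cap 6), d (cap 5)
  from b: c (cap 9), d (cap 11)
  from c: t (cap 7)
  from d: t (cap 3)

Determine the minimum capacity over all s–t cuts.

Augment s→a→c→t: bottleneck 6, flow now 6.
Augment s→a→d→t: bottleneck 3, flow now 9.
Augment s→b→c→t: bottleneck 1, flow now 10.
No augmenting path remains; maximum flow = 10.
By max-flow min-cut, the minimum cut capacity equals the max flow.
In the residual graph, reachable from s: {s, a, b, c, d}.
Min-cut edges: c→t (7), d→t (3); capacity 7 + 3 = 10.

10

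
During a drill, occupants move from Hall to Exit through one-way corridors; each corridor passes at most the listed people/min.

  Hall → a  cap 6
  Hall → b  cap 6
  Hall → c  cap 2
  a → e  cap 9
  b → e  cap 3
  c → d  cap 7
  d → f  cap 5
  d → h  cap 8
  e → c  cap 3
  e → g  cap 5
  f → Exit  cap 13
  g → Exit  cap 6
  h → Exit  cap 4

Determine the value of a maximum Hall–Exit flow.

Augment Hall→a→e→g→Exit: bottleneck 5, flow now 5.
Augment Hall→c→d→f→Exit: bottleneck 2, flow now 7.
Augment Hall→a→e→c→d→f→Exit: bottleneck 1, flow now 8.
Augment Hall→b→e→c→d→f→Exit: bottleneck 2, flow now 10.
No augmenting path remains; maximum flow = 10.
In the residual graph, reachable from Hall: {Hall, a, b, e}.
Min-cut edges: Hall→c (2), e→c (3), e→g (5); capacity 2 + 3 + 5 = 10.
This cut is saturated, so no flow can exceed 10.

10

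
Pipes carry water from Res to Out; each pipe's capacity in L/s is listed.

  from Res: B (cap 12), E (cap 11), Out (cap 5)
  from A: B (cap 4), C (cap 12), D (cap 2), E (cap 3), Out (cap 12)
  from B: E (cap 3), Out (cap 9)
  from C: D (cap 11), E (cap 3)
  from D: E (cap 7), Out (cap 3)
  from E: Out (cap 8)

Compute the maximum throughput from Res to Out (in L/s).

22

Augment Res→Out: bottleneck 5, flow now 5.
Augment Res→B→Out: bottleneck 9, flow now 14.
Augment Res→E→Out: bottleneck 8, flow now 22.
No augmenting path remains; maximum flow = 22.
In the residual graph, reachable from Res: {Res, B, E}.
Min-cut edges: Res→Out (5), B→Out (9), E→Out (8); capacity 5 + 9 + 8 = 22.
This cut is saturated, so no flow can exceed 22.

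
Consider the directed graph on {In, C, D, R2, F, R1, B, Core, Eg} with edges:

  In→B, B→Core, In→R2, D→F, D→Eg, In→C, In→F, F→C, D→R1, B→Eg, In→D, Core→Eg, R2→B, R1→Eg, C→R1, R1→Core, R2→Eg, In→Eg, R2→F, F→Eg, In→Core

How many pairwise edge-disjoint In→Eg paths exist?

Assign every edge capacity 1; by Menger, the answer equals the max flow.
Path In→Eg (+1); total 1.
Path In→D→Eg (+1); total 2.
Path In→R2→Eg (+1); total 3.
Path In→F→Eg (+1); total 4.
Path In→B→Eg (+1); total 5.
Path In→Core→Eg (+1); total 6.
Path In→C→R1→Eg (+1); total 7.
No residual In→Eg path; max flow = 7.
Certifying cut of size 7: {In→B, In→C, In→Core, In→D, In→Eg, In→F, In→R2}.

7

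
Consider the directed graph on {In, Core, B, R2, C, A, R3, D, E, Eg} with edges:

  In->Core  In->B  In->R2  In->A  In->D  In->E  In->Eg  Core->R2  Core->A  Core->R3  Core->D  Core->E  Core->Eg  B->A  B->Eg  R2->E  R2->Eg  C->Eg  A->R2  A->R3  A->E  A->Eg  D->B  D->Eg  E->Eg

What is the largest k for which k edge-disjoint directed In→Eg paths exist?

7

Assign every edge capacity 1; by Menger, the answer equals the max flow.
Path In→Eg (+1); total 1.
Path In→Core→Eg (+1); total 2.
Path In→B→Eg (+1); total 3.
Path In→R2→Eg (+1); total 4.
Path In→A→Eg (+1); total 5.
Path In→D→Eg (+1); total 6.
Path In→E→Eg (+1); total 7.
No residual In→Eg path; max flow = 7.
Certifying cut of size 7: {In→A, In→B, In→Core, In→D, In→E, In→Eg, In→R2}.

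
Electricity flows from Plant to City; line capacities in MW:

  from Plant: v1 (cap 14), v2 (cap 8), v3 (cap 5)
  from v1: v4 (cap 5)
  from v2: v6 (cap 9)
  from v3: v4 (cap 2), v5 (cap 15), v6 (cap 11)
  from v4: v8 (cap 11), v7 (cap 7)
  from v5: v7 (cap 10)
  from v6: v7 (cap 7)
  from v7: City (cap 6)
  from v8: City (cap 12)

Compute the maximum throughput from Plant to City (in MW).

13

Augment Plant→v1→v4→v7→City: bottleneck 5, flow now 5.
Augment Plant→v2→v6→v7→City: bottleneck 1, flow now 6.
Augment Plant→v3→v4→v8→City: bottleneck 2, flow now 8.
Augment Plant→v2→v6→v7→v4→v8→City: bottleneck 5, flow now 13. (uses reverse residual edge)
No augmenting path remains; maximum flow = 13.
In the residual graph, reachable from Plant: {Plant, v1, v2, v3, v5, v6, v7}.
Min-cut edges: v1→v4 (5), v3→v4 (2), v7→City (6); capacity 5 + 2 + 6 = 13.
This cut is saturated, so no flow can exceed 13.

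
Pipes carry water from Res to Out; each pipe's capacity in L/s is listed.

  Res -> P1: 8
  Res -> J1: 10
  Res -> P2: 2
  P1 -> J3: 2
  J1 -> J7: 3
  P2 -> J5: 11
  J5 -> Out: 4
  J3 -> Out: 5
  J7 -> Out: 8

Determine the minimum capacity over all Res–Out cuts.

7

Augment Res→P1→J3→Out: bottleneck 2, flow now 2.
Augment Res→J1→J7→Out: bottleneck 3, flow now 5.
Augment Res→P2→J5→Out: bottleneck 2, flow now 7.
No augmenting path remains; maximum flow = 7.
By max-flow min-cut, the minimum cut capacity equals the max flow.
In the residual graph, reachable from Res: {Res, P1, J1}.
Min-cut edges: Res→P2 (2), P1→J3 (2), J1→J7 (3); capacity 2 + 2 + 3 = 7.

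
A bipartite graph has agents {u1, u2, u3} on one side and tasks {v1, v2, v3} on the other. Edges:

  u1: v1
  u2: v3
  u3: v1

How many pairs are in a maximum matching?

Unit-capacity flow: source→left, listed edges, right→sink; max matching = max flow.
Augmenting path u1→v1 (+1); matched 1.
Augmenting path u2→v3 (+1); matched 2.
No augmenting path remains; maximum matching = 2.
König certificate: {u2, v1} is a vertex cover of size 2 (every listed pair touches it), so no matching can be larger.

2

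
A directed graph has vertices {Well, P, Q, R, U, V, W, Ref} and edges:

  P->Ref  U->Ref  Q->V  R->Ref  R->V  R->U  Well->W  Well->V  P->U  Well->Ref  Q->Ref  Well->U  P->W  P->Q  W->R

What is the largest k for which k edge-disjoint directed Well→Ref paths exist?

Assign every edge capacity 1; by Menger, the answer equals the max flow.
Path Well→Ref (+1); total 1.
Path Well→U→Ref (+1); total 2.
Path Well→W→R→Ref (+1); total 3.
No residual Well→Ref path; max flow = 3.
Certifying cut of size 3: {Well→Ref, Well→U, Well→W}.

3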